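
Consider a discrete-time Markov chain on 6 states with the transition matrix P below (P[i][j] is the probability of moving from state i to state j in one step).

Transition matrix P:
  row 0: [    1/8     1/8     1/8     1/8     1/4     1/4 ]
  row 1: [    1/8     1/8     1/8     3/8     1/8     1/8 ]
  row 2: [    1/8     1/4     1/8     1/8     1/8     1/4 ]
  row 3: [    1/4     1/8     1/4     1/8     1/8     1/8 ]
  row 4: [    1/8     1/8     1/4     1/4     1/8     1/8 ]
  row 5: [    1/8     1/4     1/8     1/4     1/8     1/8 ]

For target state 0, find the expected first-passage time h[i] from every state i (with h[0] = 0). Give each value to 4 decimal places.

h = [0.0000, 6.4580, 6.6251, 5.8289, 6.5575, 6.5366]

First-step conditioning: h[0] = 0; for i ≠ 0, h[i] = 1 + Σ_k P[i][k]·h[k].
  h[1] = 1 + 1/8·h[1] + 1/8·h[2] + 3/8·h[3] + 1/8·h[4] + 1/8·h[5]
  h[2] = 1 + 1/4·h[1] + 1/8·h[2] + 1/8·h[3] + 1/8·h[4] + 1/4·h[5]
  h[3] = 1 + 1/8·h[1] + 1/4·h[2] + 1/8·h[3] + 1/8·h[4] + 1/8·h[5]
  h[4] = 1 + 1/8·h[1] + 1/4·h[2] + 1/4·h[3] + 1/8·h[4] + 1/8·h[5]
  h[5] = 1 + 1/4·h[1] + 1/8·h[2] + 1/4·h[3] + 1/8·h[4] + 1/8·h[5]
Solving the 5×5 linear system over states ≠ 0 gives exactly h = [0, 42048/6511, 43136/6511, 37952/6511, 42696/6511, 42560/6511] (h[0] = 0 is the target).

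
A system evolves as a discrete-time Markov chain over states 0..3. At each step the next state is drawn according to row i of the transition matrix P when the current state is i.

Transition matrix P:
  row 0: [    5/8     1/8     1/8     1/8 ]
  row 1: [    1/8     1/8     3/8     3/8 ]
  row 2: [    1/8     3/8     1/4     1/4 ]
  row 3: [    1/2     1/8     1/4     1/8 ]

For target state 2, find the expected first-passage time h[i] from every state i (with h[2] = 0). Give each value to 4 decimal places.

First-step conditioning: h[2] = 0; for i ≠ 2, h[i] = 1 + Σ_k P[i][k]·h[k].
  h[0] = 1 + 5/8·h[0] + 1/8·h[1] + 1/8·h[3]
  h[1] = 1 + 1/8·h[0] + 1/8·h[1] + 3/8·h[3]
  h[3] = 1 + 1/2·h[0] + 1/8·h[1] + 1/8·h[3]
Solving the 3×3 linear system over states ≠ 2 gives exactly h = [256/45, 184/45, 0, 224/45] (h[2] = 0 is the target).

h = [5.6889, 4.0889, 0.0000, 4.9778]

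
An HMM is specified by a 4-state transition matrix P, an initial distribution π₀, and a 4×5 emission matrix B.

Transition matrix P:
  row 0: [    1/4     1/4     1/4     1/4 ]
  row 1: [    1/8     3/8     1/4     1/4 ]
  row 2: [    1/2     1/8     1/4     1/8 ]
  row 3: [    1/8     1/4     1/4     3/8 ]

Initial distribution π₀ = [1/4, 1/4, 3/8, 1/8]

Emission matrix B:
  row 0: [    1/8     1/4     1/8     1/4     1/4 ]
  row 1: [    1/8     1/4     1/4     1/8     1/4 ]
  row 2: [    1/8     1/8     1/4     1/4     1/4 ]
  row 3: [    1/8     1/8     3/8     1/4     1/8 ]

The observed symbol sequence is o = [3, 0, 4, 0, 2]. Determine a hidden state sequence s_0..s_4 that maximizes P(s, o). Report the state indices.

path = [2, 0, 2, 0, 3]

t=0: δ = [6.250e-02, 3.125e-02, 9.375e-02, 3.125e-02]  (obs o_0=3)
t=1: δ = [5.859e-03, 1.953e-03, 2.930e-03, 1.953e-03]  ψ = [2, 0, 2, 0]  (obs o_1=0)
t=2: δ = [3.662e-04, 3.662e-04, 3.662e-04, 1.831e-04]  ψ = [0, 0, 0, 0]  (obs o_2=4)
t=3: δ = [2.289e-05, 1.717e-05, 1.144e-05, 1.144e-05]  ψ = [2, 1, 0, 0]  (obs o_3=0)
t=4: δ = [7.153e-07, 1.609e-06, 1.431e-06, 2.146e-06]  ψ = [0, 1, 0, 0]  (obs o_4=2)
backtrack: best end state = 3; path = [2, 0, 2, 0, 3]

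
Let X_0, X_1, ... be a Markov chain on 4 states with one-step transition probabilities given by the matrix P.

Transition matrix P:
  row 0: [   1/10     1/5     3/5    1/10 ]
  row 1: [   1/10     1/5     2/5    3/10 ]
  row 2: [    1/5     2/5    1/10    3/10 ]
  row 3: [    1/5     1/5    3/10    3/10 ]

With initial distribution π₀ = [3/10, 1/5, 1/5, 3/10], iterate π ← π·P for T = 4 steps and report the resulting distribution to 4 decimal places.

t=0: π = [0.3000, 0.2000, 0.2000, 0.3000]
t=1: π = [0.1500, 0.2400, 0.3700, 0.2400]
t=2: π = [0.1610, 0.2740, 0.2950, 0.2700]
t=3: π = [0.1565, 0.2590, 0.3167, 0.2678]
t=4: π = [0.1585, 0.2633, 0.3095, 0.2687]

π = [0.1585, 0.2633, 0.3095, 0.2687]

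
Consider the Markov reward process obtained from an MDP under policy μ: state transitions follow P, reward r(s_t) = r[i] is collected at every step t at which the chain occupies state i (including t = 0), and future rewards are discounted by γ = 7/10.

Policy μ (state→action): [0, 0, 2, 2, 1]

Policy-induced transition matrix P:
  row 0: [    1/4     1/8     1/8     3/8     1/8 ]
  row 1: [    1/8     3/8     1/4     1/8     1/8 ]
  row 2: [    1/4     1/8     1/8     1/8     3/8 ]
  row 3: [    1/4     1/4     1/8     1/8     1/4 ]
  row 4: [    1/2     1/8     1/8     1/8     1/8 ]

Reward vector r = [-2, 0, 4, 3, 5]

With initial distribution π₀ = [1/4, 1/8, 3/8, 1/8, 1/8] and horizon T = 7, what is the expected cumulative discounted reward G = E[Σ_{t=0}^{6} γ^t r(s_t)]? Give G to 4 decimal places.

G = 5.3356

t=0: π = [0.2500, 0.1250, 0.3750, 0.1250, 0.1250], E[r] = 2.0000, γ^t·E[r] = 2.000000, running G = 2.000000
t=1: π = [0.2656, 0.1719, 0.1406, 0.1875, 0.2344], E[r] = 1.7656, γ^t·E[r] = 1.235938, running G = 3.235938
t=2: π = [0.2871, 0.1914, 0.1465, 0.1914, 0.1836], E[r] = 1.5039, γ^t·E[r] = 0.736914, running G = 3.972852
t=3: π = [0.2720, 0.1968, 0.1489, 0.1968, 0.1855], E[r] = 1.5698, γ^t·E[r] = 0.538450, running G = 4.511301
t=4: π = [0.2718, 0.1988, 0.1496, 0.1930, 0.1868], E[r] = 1.5679, γ^t·E[r] = 0.376461, running G = 4.887762
t=5: π = [0.2719, 0.1988, 0.1498, 0.1929, 0.1865], E[r] = 1.5671, γ^t·E[r] = 0.263389, running G = 5.151151
t=6: π = [0.2718, 0.1988, 0.1499, 0.1930, 0.1866], E[r] = 1.5677, γ^t·E[r] = 0.184433, running G = 5.335583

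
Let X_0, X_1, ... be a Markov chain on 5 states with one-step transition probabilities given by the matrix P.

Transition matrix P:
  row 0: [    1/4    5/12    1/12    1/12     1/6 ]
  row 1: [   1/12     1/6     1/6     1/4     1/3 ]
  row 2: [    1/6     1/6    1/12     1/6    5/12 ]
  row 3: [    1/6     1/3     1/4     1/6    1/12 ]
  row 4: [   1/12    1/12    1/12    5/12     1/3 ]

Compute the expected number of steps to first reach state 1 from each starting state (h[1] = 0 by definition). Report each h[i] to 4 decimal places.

h = [3.3183, 0.0000, 4.5514, 3.7093, 4.8020]

First-step conditioning: h[1] = 0; for i ≠ 1, h[i] = 1 + Σ_k P[i][k]·h[k].
  h[0] = 1 + 1/4·h[0] + 1/12·h[2] + 1/12·h[3] + 1/6·h[4]
  h[2] = 1 + 1/6·h[0] + 1/12·h[2] + 1/6·h[3] + 5/12·h[4]
  h[3] = 1 + 1/6·h[0] + 1/4·h[2] + 1/6·h[3] + 1/12·h[4]
  h[4] = 1 + 1/12·h[0] + 1/12·h[2] + 5/12·h[3] + 1/3·h[4]
Solving the 4×4 linear system over states ≠ 1 gives exactly h = [1324/399, 0, 1816/399, 1480/399, 1916/399] (h[1] = 0 is the target).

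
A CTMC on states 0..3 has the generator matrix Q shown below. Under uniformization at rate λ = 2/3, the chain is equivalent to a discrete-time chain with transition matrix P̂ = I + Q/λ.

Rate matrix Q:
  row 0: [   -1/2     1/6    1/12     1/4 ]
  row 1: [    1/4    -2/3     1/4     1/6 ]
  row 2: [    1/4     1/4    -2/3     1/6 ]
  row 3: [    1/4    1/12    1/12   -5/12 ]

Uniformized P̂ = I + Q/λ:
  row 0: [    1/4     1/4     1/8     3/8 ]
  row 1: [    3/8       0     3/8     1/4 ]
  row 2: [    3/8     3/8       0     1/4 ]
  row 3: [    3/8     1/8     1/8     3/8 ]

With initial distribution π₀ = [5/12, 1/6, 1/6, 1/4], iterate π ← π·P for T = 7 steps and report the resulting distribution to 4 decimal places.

π = [0.3333, 0.1819, 0.1515, 0.3333]

t=0: π = [0.4167, 0.1667, 0.1667, 0.2500]
t=1: π = [0.3229, 0.1979, 0.1458, 0.3333]
t=2: π = [0.3346, 0.1771, 0.1563, 0.3320]
t=3: π = [0.3332, 0.1838, 0.1497, 0.3333]
t=4: π = [0.3334, 0.1811, 0.1522, 0.3333]
t=5: π = [0.3333, 0.1821, 0.1513, 0.3333]
t=6: π = [0.3333, 0.1817, 0.1516, 0.3333]
t=7: π = [0.3333, 0.1819, 0.1515, 0.3333]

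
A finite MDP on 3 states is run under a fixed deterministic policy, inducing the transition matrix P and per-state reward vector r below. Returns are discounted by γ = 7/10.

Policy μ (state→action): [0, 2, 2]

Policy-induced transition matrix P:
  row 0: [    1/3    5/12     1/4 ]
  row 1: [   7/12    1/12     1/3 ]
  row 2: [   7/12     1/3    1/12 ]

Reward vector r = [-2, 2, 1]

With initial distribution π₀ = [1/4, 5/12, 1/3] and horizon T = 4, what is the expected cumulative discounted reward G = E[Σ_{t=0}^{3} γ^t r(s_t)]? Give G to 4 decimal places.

t=0: π = [0.2500, 0.4167, 0.3333], E[r] = 0.6667, γ^t·E[r] = 0.666667, running G = 0.666667
t=1: π = [0.5208, 0.2500, 0.2292], E[r] = -0.3125, γ^t·E[r] = -0.218750, running G = 0.447917
t=2: π = [0.4531, 0.3142, 0.2326], E[r] = -0.0451, γ^t·E[r] = -0.022118, running G = 0.425799
t=3: π = [0.4701, 0.2925, 0.2374], E[r] = -0.1176, γ^t·E[r] = -0.040344, running G = 0.385454

G = 0.3855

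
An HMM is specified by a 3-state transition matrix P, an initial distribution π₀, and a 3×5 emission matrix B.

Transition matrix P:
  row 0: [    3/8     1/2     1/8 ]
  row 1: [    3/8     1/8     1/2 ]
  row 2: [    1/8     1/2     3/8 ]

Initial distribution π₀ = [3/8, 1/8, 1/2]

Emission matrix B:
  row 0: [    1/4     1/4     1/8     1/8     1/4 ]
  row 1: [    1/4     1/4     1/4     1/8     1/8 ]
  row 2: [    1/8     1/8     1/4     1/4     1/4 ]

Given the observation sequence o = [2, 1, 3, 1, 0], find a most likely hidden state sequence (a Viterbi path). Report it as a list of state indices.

t=0: δ = [4.688e-02, 3.125e-02, 1.250e-01]  (obs o_0=2)
t=1: δ = [4.395e-03, 1.562e-02, 5.859e-03]  ψ = [0, 2, 2]  (obs o_1=1)
t=2: δ = [7.324e-04, 3.662e-04, 1.953e-03]  ψ = [1, 2, 1]  (obs o_2=3)
t=3: δ = [6.866e-05, 2.441e-04, 9.155e-05]  ψ = [0, 2, 2]  (obs o_3=1)
t=4: δ = [2.289e-05, 1.144e-05, 1.526e-05]  ψ = [1, 2, 1]  (obs o_4=0)
backtrack: best end state = 0; path = [2, 1, 2, 1, 0]

path = [2, 1, 2, 1, 0]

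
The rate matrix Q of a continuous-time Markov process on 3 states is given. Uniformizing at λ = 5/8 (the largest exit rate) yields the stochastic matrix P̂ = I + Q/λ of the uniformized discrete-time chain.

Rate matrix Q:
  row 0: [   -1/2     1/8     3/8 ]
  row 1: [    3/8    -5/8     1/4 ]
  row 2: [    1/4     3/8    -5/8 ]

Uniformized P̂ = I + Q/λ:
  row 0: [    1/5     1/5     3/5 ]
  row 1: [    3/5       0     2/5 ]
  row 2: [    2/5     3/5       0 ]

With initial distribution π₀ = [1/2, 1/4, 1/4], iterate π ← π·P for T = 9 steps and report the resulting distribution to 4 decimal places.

t=0: π = [0.5000, 0.2500, 0.2500]
t=1: π = [0.3500, 0.2500, 0.4000]
t=2: π = [0.3800, 0.3100, 0.3100]
t=3: π = [0.3860, 0.2620, 0.3520]
t=4: π = [0.3752, 0.2884, 0.3364]
t=5: π = [0.3826, 0.2769, 0.3405]
t=6: π = [0.3788, 0.2808, 0.3403]
t=7: π = [0.3804, 0.2800, 0.3396]
t=8: π = [0.3799, 0.2799, 0.3402]
t=9: π = [0.3800, 0.2801, 0.3399]

π = [0.3800, 0.2801, 0.3399]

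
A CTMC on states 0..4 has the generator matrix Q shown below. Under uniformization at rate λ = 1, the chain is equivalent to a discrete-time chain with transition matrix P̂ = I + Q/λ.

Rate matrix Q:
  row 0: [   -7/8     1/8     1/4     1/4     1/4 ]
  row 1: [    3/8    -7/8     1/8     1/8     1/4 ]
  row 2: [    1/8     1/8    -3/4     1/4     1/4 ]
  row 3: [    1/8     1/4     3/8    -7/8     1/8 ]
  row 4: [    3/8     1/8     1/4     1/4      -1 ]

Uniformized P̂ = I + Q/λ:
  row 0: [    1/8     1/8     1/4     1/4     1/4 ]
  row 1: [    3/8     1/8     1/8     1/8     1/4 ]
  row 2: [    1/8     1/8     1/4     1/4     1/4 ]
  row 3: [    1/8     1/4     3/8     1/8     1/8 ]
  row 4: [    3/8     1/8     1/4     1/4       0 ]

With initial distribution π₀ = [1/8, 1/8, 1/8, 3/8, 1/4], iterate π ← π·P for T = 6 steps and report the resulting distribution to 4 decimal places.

t=0: π = [0.1250, 0.1250, 0.1250, 0.3750, 0.2500]
t=1: π = [0.2188, 0.1719, 0.2813, 0.1875, 0.1406]
t=2: π = [0.2031, 0.1484, 0.2520, 0.2051, 0.1914]
t=3: π = [0.2100, 0.1506, 0.2571, 0.2058, 0.1765]
t=4: π = [0.2068, 0.1507, 0.2569, 0.2054, 0.1801]
t=5: π = [0.2077, 0.1507, 0.2568, 0.2055, 0.1793]
t=6: π = [0.2075, 0.1507, 0.2568, 0.2055, 0.1795]

π = [0.2075, 0.1507, 0.2568, 0.2055, 0.1795]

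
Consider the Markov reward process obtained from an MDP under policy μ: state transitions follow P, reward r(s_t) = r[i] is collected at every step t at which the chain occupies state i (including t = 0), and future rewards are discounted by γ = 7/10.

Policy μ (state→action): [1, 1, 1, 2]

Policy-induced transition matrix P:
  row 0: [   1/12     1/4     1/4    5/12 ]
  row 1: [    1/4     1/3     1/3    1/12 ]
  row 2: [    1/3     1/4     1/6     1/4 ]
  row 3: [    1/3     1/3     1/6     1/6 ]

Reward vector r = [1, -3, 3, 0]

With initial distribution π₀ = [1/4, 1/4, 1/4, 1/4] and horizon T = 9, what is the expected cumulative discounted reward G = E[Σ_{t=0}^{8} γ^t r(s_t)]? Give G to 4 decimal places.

G = 0.4073

t=0: π = [0.2500, 0.2500, 0.2500, 0.2500], E[r] = 0.2500, γ^t·E[r] = 0.250000, running G = 0.250000
t=1: π = [0.2500, 0.2917, 0.2292, 0.2292], E[r] = 0.0625, γ^t·E[r] = 0.043750, running G = 0.293750
t=2: π = [0.2465, 0.2934, 0.2361, 0.2240], E[r] = 0.0747, γ^t·E[r] = 0.036580, running G = 0.330330
t=3: π = [0.2473, 0.2931, 0.2361, 0.2235], E[r] = 0.0762, γ^t·E[r] = 0.026152, running G = 0.356482
t=4: π = [0.2471, 0.2931, 0.2361, 0.2237], E[r] = 0.0763, γ^t·E[r] = 0.018321, running G = 0.374802
t=5: π = [0.2471, 0.2931, 0.2361, 0.2237], E[r] = 0.0762, γ^t·E[r] = 0.012814, running G = 0.387617
t=6: π = [0.2471, 0.2931, 0.2361, 0.2237], E[r] = 0.0763, γ^t·E[r] = 0.008971, running G = 0.396588
t=7: π = [0.2471, 0.2931, 0.2361, 0.2237], E[r] = 0.0763, γ^t·E[r] = 0.006280, running G = 0.402867
t=8: π = [0.2471, 0.2931, 0.2361, 0.2237], E[r] = 0.0763, γ^t·E[r] = 0.004396, running G = 0.407263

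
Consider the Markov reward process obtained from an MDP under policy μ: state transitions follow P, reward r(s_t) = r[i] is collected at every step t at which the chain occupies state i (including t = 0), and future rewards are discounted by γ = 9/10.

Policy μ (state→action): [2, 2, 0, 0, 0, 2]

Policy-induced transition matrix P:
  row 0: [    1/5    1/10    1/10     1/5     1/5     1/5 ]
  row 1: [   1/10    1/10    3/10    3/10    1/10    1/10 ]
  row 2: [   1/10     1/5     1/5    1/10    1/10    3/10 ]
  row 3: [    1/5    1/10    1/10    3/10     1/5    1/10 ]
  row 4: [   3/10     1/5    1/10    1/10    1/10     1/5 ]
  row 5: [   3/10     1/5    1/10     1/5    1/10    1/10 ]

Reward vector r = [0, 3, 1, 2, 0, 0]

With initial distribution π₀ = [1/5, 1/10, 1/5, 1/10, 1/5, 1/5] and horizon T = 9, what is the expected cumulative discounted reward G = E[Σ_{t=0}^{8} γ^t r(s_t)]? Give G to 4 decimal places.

t=0: π = [0.2000, 0.1000, 0.2000, 0.1000, 0.2000, 0.2000], E[r] = 0.7000, γ^t·E[r] = 0.700000, running G = 0.700000
t=1: π = [0.2100, 0.1600, 0.1400, 0.1800, 0.1300, 0.1800], E[r] = 0.9800, γ^t·E[r] = 0.882000, running G = 1.582000
t=2: π = [0.2010, 0.1450, 0.1460, 0.2070, 0.1390, 0.1620], E[r] = 0.9950, γ^t·E[r] = 0.805950, running G = 2.387950
t=3: π = [0.2010, 0.1447, 0.1436, 0.2067, 0.1408, 0.1632], E[r] = 0.9911, γ^t·E[r] = 0.722512, running G = 3.110462
t=4: π = [0.2016, 0.1448, 0.1433, 0.2067, 0.1408, 0.1629], E[r] = 0.9910, γ^t·E[r] = 0.650182, running G = 3.760644
t=5: π = [0.2016, 0.1447, 0.1433, 0.2067, 0.1408, 0.1629], E[r] = 0.9909, γ^t·E[r] = 0.585088, running G = 4.345731
t=6: π = [0.2016, 0.1447, 0.1433, 0.2067, 0.1408, 0.1629], E[r] = 0.9908, γ^t·E[r] = 0.526570, running G = 4.872301
t=7: π = [0.2016, 0.1447, 0.1433, 0.2067, 0.1408, 0.1629], E[r] = 0.9908, γ^t·E[r] = 0.473912, running G = 5.346213
t=8: π = [0.2016, 0.1447, 0.1433, 0.2067, 0.1408, 0.1629], E[r] = 0.9908, γ^t·E[r] = 0.426520, running G = 5.772733

G = 5.7727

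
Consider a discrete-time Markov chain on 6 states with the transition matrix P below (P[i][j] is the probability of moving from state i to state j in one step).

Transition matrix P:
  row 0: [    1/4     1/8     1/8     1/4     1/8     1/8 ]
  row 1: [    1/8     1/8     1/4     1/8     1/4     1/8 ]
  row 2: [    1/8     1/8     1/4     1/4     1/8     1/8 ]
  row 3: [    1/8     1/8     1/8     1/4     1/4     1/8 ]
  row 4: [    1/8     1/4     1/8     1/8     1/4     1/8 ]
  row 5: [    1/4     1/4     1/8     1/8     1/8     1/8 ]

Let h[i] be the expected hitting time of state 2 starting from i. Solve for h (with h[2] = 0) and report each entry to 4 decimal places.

First-step conditioning: h[2] = 0; for i ≠ 2, h[i] = 1 + Σ_k P[i][k]·h[k].
  h[0] = 1 + 1/4·h[0] + 1/8·h[1] + 1/4·h[3] + 1/8·h[4] + 1/8·h[5]
  h[1] = 1 + 1/8·h[0] + 1/8·h[1] + 1/8·h[3] + 1/4·h[4] + 1/8·h[5]
  h[3] = 1 + 1/8·h[0] + 1/8·h[1] + 1/4·h[3] + 1/4·h[4] + 1/8·h[5]
  h[4] = 1 + 1/8·h[0] + 1/4·h[1] + 1/8·h[3] + 1/4·h[4] + 1/8·h[5]
  h[5] = 1 + 1/4·h[0] + 1/4·h[1] + 1/8·h[3] + 1/8·h[4] + 1/8·h[5]
Solving the 5×5 linear system over states ≠ 2 gives exactly h = [3592/523, 3136/523, 0, 3584/523, 3528/523, 3536/523] (h[2] = 0 is the target).

h = [6.8681, 5.9962, 0.0000, 6.8528, 6.7457, 6.7610]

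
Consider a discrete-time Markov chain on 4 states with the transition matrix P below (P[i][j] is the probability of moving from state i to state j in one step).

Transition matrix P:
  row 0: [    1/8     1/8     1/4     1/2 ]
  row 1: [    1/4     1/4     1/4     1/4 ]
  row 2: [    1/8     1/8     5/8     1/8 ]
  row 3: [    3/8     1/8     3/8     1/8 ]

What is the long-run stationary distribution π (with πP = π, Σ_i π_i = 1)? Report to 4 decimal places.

Balance equations π_j = Σ_i π_i·P[i][j]:
  π_0 = 1/8·π_0 + 1/4·π_1 + 1/8·π_2 + 3/8·π_3
  π_1 = 1/8·π_0 + 1/4·π_1 + 1/8·π_2 + 1/8·π_3
  π_2 = 1/4·π_0 + 1/4·π_1 + 5/8·π_2 + 3/8·π_3
  normalize: π_0 + π_1 + π_2 + π_3 = 1
Solving the linear system gives exactly π = [40/203, 1/7, 90/203, 44/203].

π = [0.1970, 0.1429, 0.4433, 0.2167]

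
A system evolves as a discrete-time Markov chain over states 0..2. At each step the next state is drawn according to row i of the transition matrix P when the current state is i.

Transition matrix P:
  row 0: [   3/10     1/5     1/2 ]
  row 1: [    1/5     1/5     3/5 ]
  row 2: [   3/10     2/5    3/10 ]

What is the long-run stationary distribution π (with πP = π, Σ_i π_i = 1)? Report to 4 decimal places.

π = [0.2712, 0.2881, 0.4407]

Balance equations π_j = Σ_i π_i·P[i][j]:
  π_0 = 3/10·π_0 + 1/5·π_1 + 3/10·π_2
  π_1 = 1/5·π_0 + 1/5·π_1 + 2/5·π_2
  normalize: π_0 + π_1 + π_2 = 1
Solving the linear system gives exactly π = [16/59, 17/59, 26/59].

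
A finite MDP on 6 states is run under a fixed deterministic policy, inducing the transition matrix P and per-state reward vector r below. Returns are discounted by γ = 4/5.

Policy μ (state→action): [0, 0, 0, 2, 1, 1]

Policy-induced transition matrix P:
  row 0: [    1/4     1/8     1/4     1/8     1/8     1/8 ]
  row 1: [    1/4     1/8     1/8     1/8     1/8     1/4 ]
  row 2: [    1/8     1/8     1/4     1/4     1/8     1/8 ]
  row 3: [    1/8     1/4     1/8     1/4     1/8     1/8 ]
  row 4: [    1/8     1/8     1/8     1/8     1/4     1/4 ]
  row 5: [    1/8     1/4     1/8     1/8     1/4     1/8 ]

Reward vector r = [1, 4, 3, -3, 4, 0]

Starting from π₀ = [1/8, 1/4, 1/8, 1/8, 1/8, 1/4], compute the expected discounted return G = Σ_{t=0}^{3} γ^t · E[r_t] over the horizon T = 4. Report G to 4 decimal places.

G = 4.5979

t=0: π = [0.1250, 0.2500, 0.1250, 0.1250, 0.1250, 0.2500], E[r] = 1.6250, γ^t·E[r] = 1.625000, running G = 1.625000
t=1: π = [0.1719, 0.1719, 0.1563, 0.1563, 0.1719, 0.1719], E[r] = 1.5469, γ^t·E[r] = 1.237500, running G = 2.862500
t=2: π = [0.1680, 0.1660, 0.1660, 0.1641, 0.1680, 0.1680], E[r] = 1.5098, γ^t·E[r] = 0.966250, running G = 3.828750
t=3: π = [0.1667, 0.1665, 0.1667, 0.1663, 0.1670, 0.1667], E[r] = 1.5022, γ^t·E[r] = 0.769125, running G = 4.597875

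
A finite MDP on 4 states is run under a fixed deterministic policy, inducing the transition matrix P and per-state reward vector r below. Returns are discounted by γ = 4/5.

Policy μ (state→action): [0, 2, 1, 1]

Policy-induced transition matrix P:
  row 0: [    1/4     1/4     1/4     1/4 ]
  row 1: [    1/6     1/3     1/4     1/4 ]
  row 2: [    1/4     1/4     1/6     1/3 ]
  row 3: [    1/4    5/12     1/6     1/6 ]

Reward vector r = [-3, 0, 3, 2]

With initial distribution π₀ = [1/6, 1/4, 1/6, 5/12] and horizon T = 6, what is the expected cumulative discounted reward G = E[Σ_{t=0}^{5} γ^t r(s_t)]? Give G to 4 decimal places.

G = 2.0087

t=0: π = [0.1667, 0.2500, 0.1667, 0.4167], E[r] = 0.8333, γ^t·E[r] = 0.833333, running G = 0.833333
t=1: π = [0.2292, 0.3403, 0.2014, 0.2292], E[r] = 0.3750, γ^t·E[r] = 0.300000, running G = 1.133333
t=2: π = [0.2216, 0.3166, 0.2141, 0.2477], E[r] = 0.4728, γ^t·E[r] = 0.302593, running G = 1.435926
t=3: π = [0.2236, 0.3177, 0.2115, 0.2472], E[r] = 0.4581, γ^t·E[r] = 0.234543, running G = 1.670469
t=4: π = [0.2235, 0.3177, 0.2118, 0.2470], E[r] = 0.4588, γ^t·E[r] = 0.187919, running G = 1.858388
t=5: π = [0.2235, 0.3176, 0.2118, 0.2471], E[r] = 0.4588, γ^t·E[r] = 0.150354, running G = 2.008742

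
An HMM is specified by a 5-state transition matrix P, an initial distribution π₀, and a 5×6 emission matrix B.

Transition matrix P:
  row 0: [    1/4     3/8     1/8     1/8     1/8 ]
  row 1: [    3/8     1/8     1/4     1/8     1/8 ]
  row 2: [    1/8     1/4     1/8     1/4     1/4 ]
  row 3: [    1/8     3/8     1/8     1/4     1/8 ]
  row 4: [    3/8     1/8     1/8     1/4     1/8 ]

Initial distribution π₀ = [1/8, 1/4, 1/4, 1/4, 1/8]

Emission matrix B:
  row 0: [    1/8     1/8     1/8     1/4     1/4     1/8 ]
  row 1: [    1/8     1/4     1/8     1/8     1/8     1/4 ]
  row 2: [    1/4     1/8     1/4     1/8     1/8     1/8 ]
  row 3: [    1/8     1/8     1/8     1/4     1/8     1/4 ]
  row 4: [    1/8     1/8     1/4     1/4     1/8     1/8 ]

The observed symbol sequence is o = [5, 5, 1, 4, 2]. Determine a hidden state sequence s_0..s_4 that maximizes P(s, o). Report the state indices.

t=0: δ = [1.562e-02, 6.250e-02, 3.125e-02, 6.250e-02, 1.562e-02]  (obs o_0=5)
t=1: δ = [2.930e-03, 5.859e-03, 1.953e-03, 3.906e-03, 9.766e-04]  ψ = [1, 3, 1, 3, 1]  (obs o_1=5)
t=2: δ = [2.747e-04, 3.662e-04, 1.831e-04, 1.221e-04, 9.155e-05]  ψ = [1, 3, 1, 3, 1]  (obs o_2=1)
t=3: δ = [3.433e-05, 1.287e-05, 1.144e-05, 5.722e-06, 5.722e-06]  ψ = [1, 0, 1, 1, 1]  (obs o_3=4)
t=4: δ = [1.073e-06, 1.609e-06, 1.073e-06, 5.364e-07, 1.073e-06]  ψ = [0, 0, 0, 0, 0]  (obs o_4=2)
backtrack: best end state = 1; path = [3, 3, 1, 0, 1]

path = [3, 3, 1, 0, 1]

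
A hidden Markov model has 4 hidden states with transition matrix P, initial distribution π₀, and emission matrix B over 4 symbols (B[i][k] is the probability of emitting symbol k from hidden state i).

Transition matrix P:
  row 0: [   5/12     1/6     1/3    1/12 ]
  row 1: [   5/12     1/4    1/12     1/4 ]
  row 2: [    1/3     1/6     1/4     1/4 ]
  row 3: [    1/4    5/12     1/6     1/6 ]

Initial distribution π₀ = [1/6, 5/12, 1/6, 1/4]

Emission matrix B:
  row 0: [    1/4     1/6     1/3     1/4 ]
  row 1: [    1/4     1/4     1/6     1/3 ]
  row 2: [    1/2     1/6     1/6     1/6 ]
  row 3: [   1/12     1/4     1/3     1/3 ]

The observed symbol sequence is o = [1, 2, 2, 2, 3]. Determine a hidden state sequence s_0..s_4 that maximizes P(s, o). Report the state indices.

t=0: δ = [2.778e-02, 1.042e-01, 2.778e-02, 6.250e-02]  (obs o_0=1)
t=1: δ = [1.447e-02, 4.340e-03, 1.736e-03, 8.681e-03]  ψ = [1, 1, 3, 1]  (obs o_1=2)
t=2: δ = [2.009e-03, 6.028e-04, 8.038e-04, 4.823e-04]  ψ = [0, 3, 0, 3]  (obs o_2=2)
t=3: δ = [2.791e-04, 5.582e-05, 1.116e-04, 6.698e-05]  ψ = [0, 0, 0, 2]  (obs o_3=2)
t=4: δ = [2.907e-05, 1.550e-05, 1.550e-05, 9.303e-06]  ψ = [0, 0, 0, 2]  (obs o_4=3)
backtrack: best end state = 0; path = [1, 0, 0, 0, 0]

path = [1, 0, 0, 0, 0]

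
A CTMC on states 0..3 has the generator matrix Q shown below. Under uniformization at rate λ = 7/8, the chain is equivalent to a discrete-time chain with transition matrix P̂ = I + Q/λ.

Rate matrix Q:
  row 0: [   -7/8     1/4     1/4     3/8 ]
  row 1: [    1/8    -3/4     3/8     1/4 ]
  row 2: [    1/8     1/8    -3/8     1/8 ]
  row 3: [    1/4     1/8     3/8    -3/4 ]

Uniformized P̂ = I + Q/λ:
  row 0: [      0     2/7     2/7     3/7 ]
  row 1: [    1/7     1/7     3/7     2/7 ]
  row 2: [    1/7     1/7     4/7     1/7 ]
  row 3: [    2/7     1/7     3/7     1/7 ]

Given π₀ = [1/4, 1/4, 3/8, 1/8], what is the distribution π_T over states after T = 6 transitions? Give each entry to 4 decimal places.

t=0: π = [0.2500, 0.2500, 0.3750, 0.1250]
t=1: π = [0.1250, 0.1786, 0.4464, 0.2500]
t=2: π = [0.1607, 0.1607, 0.4745, 0.2041]
t=3: π = [0.1491, 0.1658, 0.4734, 0.2117]
t=4: π = [0.1518, 0.1642, 0.4749, 0.2091]
t=5: π = [0.1510, 0.1645, 0.4747, 0.2097]
t=6: π = [0.1512, 0.1644, 0.4748, 0.2095]

π = [0.1512, 0.1644, 0.4748, 0.2095]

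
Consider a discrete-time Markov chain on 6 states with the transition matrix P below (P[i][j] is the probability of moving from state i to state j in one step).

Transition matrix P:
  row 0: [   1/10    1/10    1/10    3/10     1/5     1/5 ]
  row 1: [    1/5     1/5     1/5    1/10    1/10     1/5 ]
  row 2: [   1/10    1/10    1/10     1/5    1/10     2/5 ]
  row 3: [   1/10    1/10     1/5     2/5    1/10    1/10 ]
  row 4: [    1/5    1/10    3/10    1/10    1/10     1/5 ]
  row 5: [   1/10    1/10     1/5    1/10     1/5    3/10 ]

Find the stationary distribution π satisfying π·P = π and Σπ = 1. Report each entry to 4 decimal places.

Balance equations π_j = Σ_i π_i·P[i][j]:
  π_0 = 1/10·π_0 + 1/5·π_1 + 1/10·π_2 + 1/10·π_3 + 1/5·π_4 + 1/10·π_5
  π_1 = 1/10·π_0 + 1/5·π_1 + 1/10·π_2 + 1/10·π_3 + 1/10·π_4 + 1/10·π_5
  π_2 = 1/10·π_0 + 1/5·π_1 + 1/10·π_2 + 1/5·π_3 + 3/10·π_4 + 1/5·π_5
  π_3 = 3/10·π_0 + 1/10·π_1 + 1/5·π_2 + 2/5·π_3 + 1/10·π_4 + 1/10·π_5
  π_4 = 1/5·π_0 + 1/10·π_1 + 1/10·π_2 + 1/10·π_3 + 1/10·π_4 + 1/5·π_5
  normalize: π_0 + π_1 + π_2 + π_3 + π_4 + π_5 = 1
Solving the linear system gives exactly π = [2404/19269, 1/9, 3524/19269, 3943/19269, 2630/19269, 4627/19269].

π = [0.1248, 0.1111, 0.1829, 0.2046, 0.1365, 0.2401]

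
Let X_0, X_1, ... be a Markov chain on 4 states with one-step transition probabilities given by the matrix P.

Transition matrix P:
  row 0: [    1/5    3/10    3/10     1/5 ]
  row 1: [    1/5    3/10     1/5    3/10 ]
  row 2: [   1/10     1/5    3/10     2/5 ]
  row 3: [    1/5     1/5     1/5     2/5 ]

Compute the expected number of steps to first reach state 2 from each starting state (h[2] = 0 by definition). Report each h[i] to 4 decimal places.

h = [4.0909, 4.5455, 0.0000, 4.5455]

First-step conditioning: h[2] = 0; for i ≠ 2, h[i] = 1 + Σ_k P[i][k]·h[k].
  h[0] = 1 + 1/5·h[0] + 3/10·h[1] + 1/5·h[3]
  h[1] = 1 + 1/5·h[0] + 3/10·h[1] + 3/10·h[3]
  h[3] = 1 + 1/5·h[0] + 1/5·h[1] + 2/5·h[3]
Solving the 3×3 linear system over states ≠ 2 gives exactly h = [45/11, 50/11, 0, 50/11] (h[2] = 0 is the target).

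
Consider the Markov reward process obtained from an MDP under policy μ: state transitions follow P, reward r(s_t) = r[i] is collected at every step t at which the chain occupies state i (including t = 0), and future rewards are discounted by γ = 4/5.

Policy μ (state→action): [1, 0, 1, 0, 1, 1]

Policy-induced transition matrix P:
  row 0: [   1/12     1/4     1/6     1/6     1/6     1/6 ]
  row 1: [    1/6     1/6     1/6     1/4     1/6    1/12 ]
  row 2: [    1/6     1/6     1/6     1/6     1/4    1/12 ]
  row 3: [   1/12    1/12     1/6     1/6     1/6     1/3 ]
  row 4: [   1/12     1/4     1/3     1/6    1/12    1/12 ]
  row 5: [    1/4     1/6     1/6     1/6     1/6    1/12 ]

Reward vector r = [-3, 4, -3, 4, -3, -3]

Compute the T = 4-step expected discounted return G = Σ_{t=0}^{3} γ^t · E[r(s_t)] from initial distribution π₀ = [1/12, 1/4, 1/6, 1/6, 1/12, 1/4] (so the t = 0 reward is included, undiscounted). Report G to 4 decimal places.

t=0: π = [0.0833, 0.2500, 0.1667, 0.1667, 0.0833, 0.2500], E[r] = -0.0833, γ^t·E[r] = -0.083333, running G = -0.083333
t=1: π = [0.1597, 0.1667, 0.1806, 0.1875, 0.1736, 0.1319], E[r] = -0.5208, γ^t·E[r] = -0.416667, running G = -0.500000
t=2: π = [0.1343, 0.1788, 0.1956, 0.1806, 0.1672, 0.1435], E[r] = -0.4844, γ^t·E[r] = -0.310000, running G = -0.810000
t=3: π = [0.1385, 0.1767, 0.1945, 0.1816, 0.1690, 0.1397], E[r] = -0.4918, γ^t·E[r] = -0.251802, running G = -1.061802

G = -1.0618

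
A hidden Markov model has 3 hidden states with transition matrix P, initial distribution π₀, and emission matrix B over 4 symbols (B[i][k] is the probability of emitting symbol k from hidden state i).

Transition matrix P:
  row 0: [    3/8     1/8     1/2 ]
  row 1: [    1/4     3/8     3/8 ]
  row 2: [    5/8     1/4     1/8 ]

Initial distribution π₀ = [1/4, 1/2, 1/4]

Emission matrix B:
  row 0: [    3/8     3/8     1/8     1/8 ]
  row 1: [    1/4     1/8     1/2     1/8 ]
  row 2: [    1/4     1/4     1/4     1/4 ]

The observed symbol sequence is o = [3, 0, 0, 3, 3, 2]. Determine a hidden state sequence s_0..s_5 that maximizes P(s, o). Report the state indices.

path = [2, 0, 0, 2, 0, 2]

t=0: δ = [3.125e-02, 6.250e-02, 6.250e-02]  (obs o_0=3)
t=1: δ = [1.465e-02, 5.859e-03, 5.859e-03]  ψ = [2, 1, 1]  (obs o_1=0)
t=2: δ = [2.060e-03, 5.493e-04, 1.831e-03]  ψ = [0, 1, 0]  (obs o_2=0)
t=3: δ = [1.431e-04, 5.722e-05, 2.575e-04]  ψ = [2, 2, 0]  (obs o_3=3)
t=4: δ = [2.012e-05, 8.047e-06, 1.788e-05]  ψ = [2, 2, 0]  (obs o_4=3)
t=5: δ = [1.397e-06, 2.235e-06, 2.515e-06]  ψ = [2, 2, 0]  (obs o_5=2)
backtrack: best end state = 2; path = [2, 0, 0, 2, 0, 2]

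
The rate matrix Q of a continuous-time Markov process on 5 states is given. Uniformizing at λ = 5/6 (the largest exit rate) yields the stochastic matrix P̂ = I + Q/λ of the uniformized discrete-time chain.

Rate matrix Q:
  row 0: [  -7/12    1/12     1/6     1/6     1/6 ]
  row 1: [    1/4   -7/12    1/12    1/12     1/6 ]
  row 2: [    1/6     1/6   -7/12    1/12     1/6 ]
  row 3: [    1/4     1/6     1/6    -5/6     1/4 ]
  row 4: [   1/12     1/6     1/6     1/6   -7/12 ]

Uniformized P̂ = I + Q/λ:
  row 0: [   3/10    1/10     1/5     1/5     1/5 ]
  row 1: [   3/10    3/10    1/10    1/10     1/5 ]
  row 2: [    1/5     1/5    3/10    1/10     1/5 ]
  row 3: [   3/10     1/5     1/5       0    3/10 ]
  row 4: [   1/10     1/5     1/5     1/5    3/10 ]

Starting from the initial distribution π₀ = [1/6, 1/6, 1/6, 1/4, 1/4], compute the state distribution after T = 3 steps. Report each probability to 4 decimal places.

t=0: π = [0.1667, 0.1667, 0.1667, 0.2500, 0.2500]
t=1: π = [0.2333, 0.2000, 0.2000, 0.1167, 0.2500]
t=2: π = [0.2300, 0.1967, 0.2000, 0.1367, 0.2367]
t=3: π = [0.2327, 0.1967, 0.2003, 0.1330, 0.2373]

π = [0.2327, 0.1967, 0.2003, 0.1330, 0.2373]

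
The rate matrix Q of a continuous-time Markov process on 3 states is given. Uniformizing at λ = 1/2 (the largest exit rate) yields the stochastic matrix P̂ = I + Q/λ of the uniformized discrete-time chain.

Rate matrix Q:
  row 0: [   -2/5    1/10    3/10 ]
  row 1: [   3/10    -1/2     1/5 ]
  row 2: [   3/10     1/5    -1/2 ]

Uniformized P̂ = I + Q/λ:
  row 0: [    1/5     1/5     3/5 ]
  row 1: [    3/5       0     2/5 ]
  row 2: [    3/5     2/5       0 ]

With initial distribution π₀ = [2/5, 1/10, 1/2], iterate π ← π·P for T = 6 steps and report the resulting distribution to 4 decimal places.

π = [0.4285, 0.2236, 0.3479]

t=0: π = [0.4000, 0.1000, 0.5000]
t=1: π = [0.4400, 0.2800, 0.2800]
t=2: π = [0.4240, 0.2000, 0.3760]
t=3: π = [0.4304, 0.2352, 0.3344]
t=4: π = [0.4278, 0.2198, 0.3523]
t=5: π = [0.4289, 0.2265, 0.3446]
t=6: π = [0.4285, 0.2236, 0.3479]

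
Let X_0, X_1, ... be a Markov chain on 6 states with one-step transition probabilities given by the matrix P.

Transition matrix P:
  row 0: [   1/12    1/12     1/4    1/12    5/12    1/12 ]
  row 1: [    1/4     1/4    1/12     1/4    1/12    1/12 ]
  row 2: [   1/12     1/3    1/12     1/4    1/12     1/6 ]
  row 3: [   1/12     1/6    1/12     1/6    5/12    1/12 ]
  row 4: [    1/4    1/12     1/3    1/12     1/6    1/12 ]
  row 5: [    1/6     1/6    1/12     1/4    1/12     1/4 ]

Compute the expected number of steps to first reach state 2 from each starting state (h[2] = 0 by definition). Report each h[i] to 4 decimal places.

First-step conditioning: h[2] = 0; for i ≠ 2, h[i] = 1 + Σ_k P[i][k]·h[k].
  h[0] = 1 + 1/12·h[0] + 1/12·h[1] + 1/12·h[3] + 5/12·h[4] + 1/12·h[5]
  h[1] = 1 + 1/4·h[0] + 1/4·h[1] + 1/4·h[3] + 1/12·h[4] + 1/12·h[5]
  h[3] = 1 + 1/12·h[0] + 1/6·h[1] + 1/6·h[3] + 5/12·h[4] + 1/12·h[5]
  h[4] = 1 + 1/4·h[0] + 1/12·h[1] + 1/12·h[3] + 1/6·h[4] + 1/12·h[5]
  h[5] = 1 + 1/6·h[0] + 1/6·h[1] + 1/4·h[3] + 1/12·h[4] + 1/4·h[5]
Solving the 5×5 linear system over states ≠ 2 gives exactly h = [97200/20773, 123240/20773, 0, 117240/20773, 90720/20773, 125844/20773] (h[2] = 0 is the target).

h = [4.6792, 5.9327, 0.0000, 5.6439, 4.3672, 6.0581]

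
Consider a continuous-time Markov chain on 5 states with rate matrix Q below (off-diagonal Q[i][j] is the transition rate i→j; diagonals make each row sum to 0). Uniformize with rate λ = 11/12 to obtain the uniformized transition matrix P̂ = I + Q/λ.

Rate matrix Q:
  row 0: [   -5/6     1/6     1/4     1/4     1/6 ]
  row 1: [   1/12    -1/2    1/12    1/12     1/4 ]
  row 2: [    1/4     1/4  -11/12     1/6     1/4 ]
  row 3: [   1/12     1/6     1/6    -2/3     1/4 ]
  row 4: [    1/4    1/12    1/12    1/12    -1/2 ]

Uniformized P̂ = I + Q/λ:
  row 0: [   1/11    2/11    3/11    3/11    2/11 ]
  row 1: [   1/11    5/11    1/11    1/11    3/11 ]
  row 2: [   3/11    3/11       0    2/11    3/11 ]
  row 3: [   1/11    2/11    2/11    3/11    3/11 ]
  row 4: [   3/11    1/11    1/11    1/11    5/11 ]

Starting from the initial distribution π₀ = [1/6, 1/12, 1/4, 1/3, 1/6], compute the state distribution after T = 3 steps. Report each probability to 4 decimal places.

π = [0.1705, 0.2267, 0.1250, 0.1638, 0.3139]

t=0: π = [0.1667, 0.0833, 0.2500, 0.3333, 0.1667]
t=1: π = [0.1667, 0.2121, 0.1288, 0.2045, 0.2879]
t=2: π = [0.1667, 0.2252, 0.1281, 0.1701, 0.3099]
t=3: π = [0.1705, 0.2267, 0.1250, 0.1638, 0.3139]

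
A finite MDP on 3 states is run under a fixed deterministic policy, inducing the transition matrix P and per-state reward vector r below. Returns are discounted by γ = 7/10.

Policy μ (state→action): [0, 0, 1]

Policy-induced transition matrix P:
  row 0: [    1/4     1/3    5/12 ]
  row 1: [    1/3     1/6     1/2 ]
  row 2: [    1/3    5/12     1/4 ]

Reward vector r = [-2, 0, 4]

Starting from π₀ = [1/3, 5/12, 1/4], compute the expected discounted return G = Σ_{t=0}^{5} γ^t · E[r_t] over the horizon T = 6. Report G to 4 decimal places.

G = 2.1605

t=0: π = [0.3333, 0.4167, 0.2500], E[r] = 0.3333, γ^t·E[r] = 0.333333, running G = 0.333333
t=1: π = [0.3056, 0.2847, 0.4097], E[r] = 1.0278, γ^t·E[r] = 0.719444, running G = 1.052778
t=2: π = [0.3079, 0.3200, 0.3721], E[r] = 0.8727, γ^t·E[r] = 0.427616, running G = 1.480394
t=3: π = [0.3077, 0.3110, 0.3813], E[r] = 0.9099, γ^t·E[r] = 0.312101, running G = 1.792494
t=4: π = [0.3077, 0.3133, 0.3790], E[r] = 0.9007, γ^t·E[r] = 0.216267, running G = 2.008761
t=5: π = [0.3077, 0.3127, 0.3796], E[r] = 0.9030, γ^t·E[r] = 0.151771, running G = 2.160532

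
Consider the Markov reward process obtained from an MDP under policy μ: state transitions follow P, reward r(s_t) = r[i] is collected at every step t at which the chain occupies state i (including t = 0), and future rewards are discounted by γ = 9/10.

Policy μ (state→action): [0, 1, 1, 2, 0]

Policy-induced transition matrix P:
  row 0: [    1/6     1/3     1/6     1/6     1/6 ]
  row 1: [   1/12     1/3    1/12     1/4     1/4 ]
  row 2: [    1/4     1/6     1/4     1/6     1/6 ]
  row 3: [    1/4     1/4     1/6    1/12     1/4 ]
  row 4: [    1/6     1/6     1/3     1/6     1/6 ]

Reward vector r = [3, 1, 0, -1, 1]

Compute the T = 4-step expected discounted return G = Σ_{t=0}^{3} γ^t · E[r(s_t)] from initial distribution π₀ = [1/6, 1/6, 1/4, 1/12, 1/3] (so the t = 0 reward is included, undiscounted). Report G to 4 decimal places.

t=0: π = [0.1667, 0.1667, 0.2500, 0.0833, 0.3333], E[r] = 0.9167, γ^t·E[r] = 0.916667, running G = 0.916667
t=1: π = [0.1806, 0.2292, 0.2292, 0.1736, 0.1875], E[r] = 0.7847, γ^t·E[r] = 0.706250, running G = 1.622917
t=2: π = [0.1811, 0.2494, 0.1979, 0.1713, 0.2002], E[r] = 0.8218, γ^t·E[r] = 0.665625, running G = 2.288542
t=3: π = [0.1766, 0.2527, 0.1957, 0.1732, 0.2017], E[r] = 0.8112, γ^t·E[r] = 0.591363, running G = 2.879905

G = 2.8799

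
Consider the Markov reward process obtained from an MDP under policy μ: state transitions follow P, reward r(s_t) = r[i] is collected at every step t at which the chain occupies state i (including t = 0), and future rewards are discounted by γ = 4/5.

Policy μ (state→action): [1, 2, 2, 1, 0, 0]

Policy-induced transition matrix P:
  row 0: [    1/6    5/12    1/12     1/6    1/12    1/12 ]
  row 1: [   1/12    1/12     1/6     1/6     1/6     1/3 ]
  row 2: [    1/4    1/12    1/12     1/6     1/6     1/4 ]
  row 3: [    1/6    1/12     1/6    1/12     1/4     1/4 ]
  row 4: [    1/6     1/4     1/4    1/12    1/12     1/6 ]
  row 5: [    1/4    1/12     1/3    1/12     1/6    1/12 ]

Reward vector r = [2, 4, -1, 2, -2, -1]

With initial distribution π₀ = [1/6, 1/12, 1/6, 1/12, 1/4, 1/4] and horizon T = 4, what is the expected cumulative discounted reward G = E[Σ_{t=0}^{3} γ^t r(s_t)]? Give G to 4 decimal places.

G = 1.2129

t=0: π = [0.1667, 0.0833, 0.1667, 0.0833, 0.2500, 0.2500], E[r] = -0.0833, γ^t·E[r] = -0.083333, running G = -0.083333
t=1: π = [0.1944, 0.1806, 0.2014, 0.1181, 0.1389, 0.1667], E[r] = 0.7014, γ^t·E[r] = 0.561111, running G = 0.477778
t=2: π = [0.1823, 0.1713, 0.1730, 0.1314, 0.1487, 0.1933], E[r] = 0.6487, γ^t·E[r] = 0.415185, running G = 0.892963
t=3: π = [0.1829, 0.1689, 0.1817, 0.1272, 0.1500, 0.1893], E[r] = 0.6248, γ^t·E[r] = 0.319901, running G = 1.212864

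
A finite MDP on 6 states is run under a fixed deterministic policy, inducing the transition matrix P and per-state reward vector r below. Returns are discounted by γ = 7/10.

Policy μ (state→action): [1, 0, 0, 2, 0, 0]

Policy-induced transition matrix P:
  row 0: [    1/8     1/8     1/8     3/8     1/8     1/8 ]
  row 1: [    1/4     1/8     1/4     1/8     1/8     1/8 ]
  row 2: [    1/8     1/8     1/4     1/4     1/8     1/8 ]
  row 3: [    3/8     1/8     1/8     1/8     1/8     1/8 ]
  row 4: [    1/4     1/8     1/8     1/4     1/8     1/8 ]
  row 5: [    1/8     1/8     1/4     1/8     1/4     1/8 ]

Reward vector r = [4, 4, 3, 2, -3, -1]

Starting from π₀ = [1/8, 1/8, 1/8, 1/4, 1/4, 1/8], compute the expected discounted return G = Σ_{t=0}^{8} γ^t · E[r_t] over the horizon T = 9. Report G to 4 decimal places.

t=0: π = [0.1250, 0.1250, 0.1250, 0.2500, 0.2500, 0.1250], E[r] = 1.0000, γ^t·E[r] = 1.000000, running G = 1.000000
t=1: π = [0.2344, 0.1250, 0.1719, 0.2031, 0.1406, 0.1250], E[r] = 1.8125, γ^t·E[r] = 1.268750, running G = 2.268750
t=2: π = [0.2090, 0.1250, 0.1777, 0.2227, 0.1406, 0.1250], E[r] = 1.7676, γ^t·E[r] = 0.866113, running G = 3.134863
t=3: π = [0.2139, 0.1250, 0.1785, 0.2170, 0.1406, 0.1250], E[r] = 1.7781, γ^t·E[r] = 0.609880, running G = 3.744743
t=4: π = [0.2125, 0.1250, 0.1786, 0.2184, 0.1406, 0.1250], E[r] = 1.7754, γ^t·E[r] = 0.426264, running G = 4.171007
t=5: π = [0.2128, 0.1250, 0.1786, 0.2180, 0.1406, 0.1250], E[r] = 1.7760, γ^t·E[r] = 0.298497, running G = 4.469504
t=6: π = [0.2127, 0.1250, 0.1786, 0.2181, 0.1406, 0.1250], E[r] = 1.7759, γ^t·E[r] = 0.208928, running G = 4.678432
t=7: π = [0.2127, 0.1250, 0.1786, 0.2181, 0.1406, 0.1250], E[r] = 1.7759, γ^t·E[r] = 0.146253, running G = 4.824686
t=8: π = [0.2127, 0.1250, 0.1786, 0.2181, 0.1406, 0.1250], E[r] = 1.7759, γ^t·E[r] = 0.102377, running G = 4.927062

G = 4.9271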